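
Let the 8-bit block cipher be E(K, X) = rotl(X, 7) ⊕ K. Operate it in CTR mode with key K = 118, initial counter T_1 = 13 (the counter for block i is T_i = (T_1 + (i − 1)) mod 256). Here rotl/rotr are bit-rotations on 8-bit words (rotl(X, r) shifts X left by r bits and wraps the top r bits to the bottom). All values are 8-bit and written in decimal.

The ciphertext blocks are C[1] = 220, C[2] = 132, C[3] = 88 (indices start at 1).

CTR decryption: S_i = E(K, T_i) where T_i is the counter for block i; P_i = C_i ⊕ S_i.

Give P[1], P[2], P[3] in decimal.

P[1]: T = 13, S = E(K, T) = 240; 220 ⊕ 240 = 44.
P[2]: T = 14, S = E(K, T) = 113; 132 ⊕ 113 = 245.
P[3]: T = 15, S = E(K, T) = 241; 88 ⊕ 241 = 169.

P[1] = 44, P[2] = 245, P[3] = 169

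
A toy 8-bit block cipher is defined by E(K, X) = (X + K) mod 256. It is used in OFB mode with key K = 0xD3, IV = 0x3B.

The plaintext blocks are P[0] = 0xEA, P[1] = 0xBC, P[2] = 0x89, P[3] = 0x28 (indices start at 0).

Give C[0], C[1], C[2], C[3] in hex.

C[0] = 0xE4, C[1] = 0x5D, C[2] = 0x3D, C[3] = 0xAF

OFB encryption: S_i = E(K, S_{i−1}) with S_{−1} = IV; C_i = P_i ⊕ S_i.
C[0]: S = E(K, 0x3B) = 0x0E; 0xEA ⊕ 0x0E = 0xE4.
C[1]: S = E(K, 0x0E) = 0xE1; 0xBC ⊕ 0xE1 = 0x5D.
C[2]: S = E(K, 0xE1) = 0xB4; 0x89 ⊕ 0xB4 = 0x3D.
C[3]: S = E(K, 0xB4) = 0x87; 0x28 ⊕ 0x87 = 0xAF.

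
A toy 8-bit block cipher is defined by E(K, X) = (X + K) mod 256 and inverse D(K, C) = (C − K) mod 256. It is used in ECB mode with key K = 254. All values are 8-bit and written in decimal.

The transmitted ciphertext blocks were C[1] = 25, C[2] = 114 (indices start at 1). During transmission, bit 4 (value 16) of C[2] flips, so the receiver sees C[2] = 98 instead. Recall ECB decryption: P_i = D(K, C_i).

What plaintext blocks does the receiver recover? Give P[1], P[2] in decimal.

P[1] = 27, P[2] = 100

Only C[2] changed, to 98. In ECB, a change in C_i affects only P_i. Decrypting the received ciphertext:
P[1]: D(K, 25) = 27.
P[2]: D(K, 98) = 100.
Blocks that differ from the original plaintext: P[2].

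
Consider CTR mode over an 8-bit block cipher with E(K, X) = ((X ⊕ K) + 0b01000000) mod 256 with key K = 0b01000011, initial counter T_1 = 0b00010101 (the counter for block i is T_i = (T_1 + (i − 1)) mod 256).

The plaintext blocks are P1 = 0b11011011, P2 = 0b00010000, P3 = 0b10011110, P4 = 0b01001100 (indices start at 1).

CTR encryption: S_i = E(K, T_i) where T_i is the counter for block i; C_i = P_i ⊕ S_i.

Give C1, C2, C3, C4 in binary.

C1: T = 0b00010101, S = E(K, T) = 0b10010110; 0b11011011 ⊕ 0b10010110 = 0b01001101.
C2: T = 0b00010110, S = E(K, T) = 0b10010101; 0b00010000 ⊕ 0b10010101 = 0b10000101.
C3: T = 0b00010111, S = E(K, T) = 0b10010100; 0b10011110 ⊕ 0b10010100 = 0b00001010.
C4: T = 0b00011000, S = E(K, T) = 0b10011011; 0b01001100 ⊕ 0b10011011 = 0b11010111.

C1 = 0b01001101, C2 = 0b10000101, C3 = 0b00001010, C4 = 0b11010111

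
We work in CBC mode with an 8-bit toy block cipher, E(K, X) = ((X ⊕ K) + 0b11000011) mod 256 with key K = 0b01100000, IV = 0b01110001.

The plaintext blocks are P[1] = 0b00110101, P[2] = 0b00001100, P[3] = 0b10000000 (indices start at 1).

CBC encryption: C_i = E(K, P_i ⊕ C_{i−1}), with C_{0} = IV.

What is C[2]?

C[2] = 0b01001110

C[1]: P[1] ⊕ 0b01110001 = 0b01000100; E(K, 0b01000100) = 0b11100111.
C[2]: P[2] ⊕ 0b11100111 = 0b11101011; E(K, 0b11101011) = 0b01001110.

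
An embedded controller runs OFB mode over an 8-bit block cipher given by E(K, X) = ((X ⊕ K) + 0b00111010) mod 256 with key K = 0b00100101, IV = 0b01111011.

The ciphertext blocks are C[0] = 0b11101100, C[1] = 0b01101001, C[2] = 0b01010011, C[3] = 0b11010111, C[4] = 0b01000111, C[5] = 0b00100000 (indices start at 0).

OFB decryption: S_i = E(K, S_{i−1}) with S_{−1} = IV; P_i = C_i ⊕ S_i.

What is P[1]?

P[1] = 0b10011110

P[0]: S = E(K, 0b01111011) = 0b10011000; 0b11101100 ⊕ 0b10011000 = 0b01110100.
P[1]: S = E(K, 0b10011000) = 0b11110111; 0b01101001 ⊕ 0b11110111 = 0b10011110.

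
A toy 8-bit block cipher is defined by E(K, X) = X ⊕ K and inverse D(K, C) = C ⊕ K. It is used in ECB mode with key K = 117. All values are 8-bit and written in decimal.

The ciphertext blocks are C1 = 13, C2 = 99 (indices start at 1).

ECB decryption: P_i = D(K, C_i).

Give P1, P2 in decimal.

P1 = 120, P2 = 22

P1: D(K, 13) = 120.
P2: D(K, 99) = 22.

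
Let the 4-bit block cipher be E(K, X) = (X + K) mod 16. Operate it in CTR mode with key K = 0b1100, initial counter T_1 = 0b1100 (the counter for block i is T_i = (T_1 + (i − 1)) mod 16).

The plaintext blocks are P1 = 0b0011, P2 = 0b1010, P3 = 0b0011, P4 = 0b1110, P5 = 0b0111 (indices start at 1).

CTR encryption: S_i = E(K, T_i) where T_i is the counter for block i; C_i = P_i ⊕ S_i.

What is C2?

C1: T = 0b1100, S = E(K, T) = 0b1000; 0b0011 ⊕ 0b1000 = 0b1011.
C2: T = 0b1101, S = E(K, T) = 0b1001; 0b1010 ⊕ 0b1001 = 0b0011.

C2 = 0b0011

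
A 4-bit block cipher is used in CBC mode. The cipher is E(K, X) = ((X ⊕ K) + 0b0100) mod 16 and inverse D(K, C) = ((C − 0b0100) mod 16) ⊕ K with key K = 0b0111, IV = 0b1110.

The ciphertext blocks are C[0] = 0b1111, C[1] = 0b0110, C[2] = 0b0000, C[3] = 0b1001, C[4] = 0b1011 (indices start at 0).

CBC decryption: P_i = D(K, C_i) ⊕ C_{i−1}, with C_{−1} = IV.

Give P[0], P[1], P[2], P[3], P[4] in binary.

P[0] = 0b0010, P[1] = 0b1010, P[2] = 0b1101, P[3] = 0b0010, P[4] = 0b1001

P[0]: D(K, 0b1111) = 0b1100; 0b1100 ⊕ 0b1110 = 0b0010.
P[1]: D(K, 0b0110) = 0b0101; 0b0101 ⊕ 0b1111 = 0b1010.
P[2]: D(K, 0b0000) = 0b1011; 0b1011 ⊕ 0b0110 = 0b1101.
P[3]: D(K, 0b1001) = 0b0010; 0b0010 ⊕ 0b0000 = 0b0010.
P[4]: D(K, 0b1011) = 0b0000; 0b0000 ⊕ 0b1001 = 0b1001.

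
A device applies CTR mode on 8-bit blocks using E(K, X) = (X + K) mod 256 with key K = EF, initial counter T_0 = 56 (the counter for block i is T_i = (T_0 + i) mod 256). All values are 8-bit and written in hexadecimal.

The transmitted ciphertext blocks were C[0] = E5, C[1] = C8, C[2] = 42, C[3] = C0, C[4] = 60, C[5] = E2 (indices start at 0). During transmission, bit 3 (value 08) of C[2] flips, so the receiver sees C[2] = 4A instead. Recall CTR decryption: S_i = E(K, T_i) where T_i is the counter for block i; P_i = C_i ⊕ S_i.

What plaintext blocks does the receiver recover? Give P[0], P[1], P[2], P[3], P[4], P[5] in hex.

Only C[2] changed, to 4A. In CTR, a change in C_i flips the same bit in P_i only; the keystream is unaffected. Decrypting the received ciphertext:
P[0]: T = 56, S = E(K, T) = 45; E5 ⊕ 45 = A0.
P[1]: T = 57, S = E(K, T) = 46; C8 ⊕ 46 = 8E.
P[2]: T = 58, S = E(K, T) = 47; 4A ⊕ 47 = 0D.
P[3]: T = 59, S = E(K, T) = 48; C0 ⊕ 48 = 88.
P[4]: T = 5A, S = E(K, T) = 49; 60 ⊕ 49 = 29.
P[5]: T = 5B, S = E(K, T) = 4A; E2 ⊕ 4A = A8.
Blocks that differ from the original plaintext: P[2].

P[0] = A0, P[1] = 8E, P[2] = 0D, P[3] = 88, P[4] = 29, P[5] = A8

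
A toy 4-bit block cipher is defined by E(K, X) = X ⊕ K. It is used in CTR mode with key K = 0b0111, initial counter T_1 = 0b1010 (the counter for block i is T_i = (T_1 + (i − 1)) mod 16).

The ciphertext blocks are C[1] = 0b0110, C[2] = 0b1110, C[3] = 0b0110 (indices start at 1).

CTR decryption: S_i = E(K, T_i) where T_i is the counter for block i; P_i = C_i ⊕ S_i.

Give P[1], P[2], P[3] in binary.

P[1] = 0b1011, P[2] = 0b0010, P[3] = 0b1101

P[1]: T = 0b1010, S = E(K, T) = 0b1101; 0b0110 ⊕ 0b1101 = 0b1011.
P[2]: T = 0b1011, S = E(K, T) = 0b1100; 0b1110 ⊕ 0b1100 = 0b0010.
P[3]: T = 0b1100, S = E(K, T) = 0b1011; 0b0110 ⊕ 0b1011 = 0b1101.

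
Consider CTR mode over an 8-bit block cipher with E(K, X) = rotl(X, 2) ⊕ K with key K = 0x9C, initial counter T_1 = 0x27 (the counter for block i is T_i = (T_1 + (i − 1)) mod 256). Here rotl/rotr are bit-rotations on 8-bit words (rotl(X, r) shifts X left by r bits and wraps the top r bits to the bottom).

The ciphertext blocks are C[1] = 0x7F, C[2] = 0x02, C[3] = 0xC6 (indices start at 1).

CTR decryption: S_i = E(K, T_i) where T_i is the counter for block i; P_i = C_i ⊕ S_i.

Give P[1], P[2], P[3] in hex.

P[1]: T = 0x27, S = E(K, T) = 0x00; 0x7F ⊕ 0x00 = 0x7F.
P[2]: T = 0x28, S = E(K, T) = 0x3C; 0x02 ⊕ 0x3C = 0x3E.
P[3]: T = 0x29, S = E(K, T) = 0x38; 0xC6 ⊕ 0x38 = 0xFE.

P[1] = 0x7F, P[2] = 0x3E, P[3] = 0xFE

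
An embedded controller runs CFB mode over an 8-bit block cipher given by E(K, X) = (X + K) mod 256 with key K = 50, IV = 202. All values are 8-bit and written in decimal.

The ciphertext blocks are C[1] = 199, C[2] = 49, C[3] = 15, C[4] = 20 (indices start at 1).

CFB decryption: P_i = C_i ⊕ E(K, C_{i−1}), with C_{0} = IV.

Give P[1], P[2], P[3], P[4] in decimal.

P[1]: E(K, 202) = 252; 199 ⊕ 252 = 59.
P[2]: E(K, 199) = 249; 49 ⊕ 249 = 200.
P[3]: E(K, 49) = 99; 15 ⊕ 99 = 108.
P[4]: E(K, 15) = 65; 20 ⊕ 65 = 85.

P[1] = 59, P[2] = 200, P[3] = 108, P[4] = 85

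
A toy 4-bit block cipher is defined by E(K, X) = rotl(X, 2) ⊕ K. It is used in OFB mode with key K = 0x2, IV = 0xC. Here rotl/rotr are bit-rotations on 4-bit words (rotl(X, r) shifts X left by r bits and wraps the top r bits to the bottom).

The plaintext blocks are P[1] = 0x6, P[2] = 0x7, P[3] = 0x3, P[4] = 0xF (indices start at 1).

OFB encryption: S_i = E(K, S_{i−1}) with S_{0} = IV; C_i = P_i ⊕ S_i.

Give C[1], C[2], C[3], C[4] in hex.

C[1]: S = E(K, 0xC) = 0x1; 0x6 ⊕ 0x1 = 0x7.
C[2]: S = E(K, 0x1) = 0x6; 0x7 ⊕ 0x6 = 0x1.
C[3]: S = E(K, 0x6) = 0xB; 0x3 ⊕ 0xB = 0x8.
C[4]: S = E(K, 0xB) = 0xC; 0xF ⊕ 0xC = 0x3.

C[1] = 0x7, C[2] = 0x1, C[3] = 0x8, C[4] = 0x3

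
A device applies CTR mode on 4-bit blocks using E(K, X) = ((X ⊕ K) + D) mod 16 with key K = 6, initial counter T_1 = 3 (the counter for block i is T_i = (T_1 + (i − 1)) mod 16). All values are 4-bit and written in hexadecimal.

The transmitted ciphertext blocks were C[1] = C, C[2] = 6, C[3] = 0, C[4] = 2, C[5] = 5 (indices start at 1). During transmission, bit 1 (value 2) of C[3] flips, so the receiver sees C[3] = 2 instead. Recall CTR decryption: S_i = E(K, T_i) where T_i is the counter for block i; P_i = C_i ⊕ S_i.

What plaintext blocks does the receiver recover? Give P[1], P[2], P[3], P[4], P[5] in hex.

Only C[3] changed, to 2. In CTR, a change in C_i flips the same bit in P_i only; the keystream is unaffected. Decrypting the received ciphertext:
P[1]: T = 3, S = E(K, T) = 2; C ⊕ 2 = E.
P[2]: T = 4, S = E(K, T) = F; 6 ⊕ F = 9.
P[3]: T = 5, S = E(K, T) = 0; 2 ⊕ 0 = 2.
P[4]: T = 6, S = E(K, T) = D; 2 ⊕ D = F.
P[5]: T = 7, S = E(K, T) = E; 5 ⊕ E = B.
Blocks that differ from the original plaintext: P[3].

P[1] = E, P[2] = 9, P[3] = 2, P[4] = F, P[5] = B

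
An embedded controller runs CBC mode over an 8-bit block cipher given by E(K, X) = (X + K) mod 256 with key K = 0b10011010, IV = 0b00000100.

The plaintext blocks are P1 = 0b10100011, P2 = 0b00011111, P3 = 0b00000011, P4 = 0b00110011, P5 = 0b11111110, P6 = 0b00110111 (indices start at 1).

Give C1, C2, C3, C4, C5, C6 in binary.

C1 = 0b01000001, C2 = 0b11111000, C3 = 0b10010101, C4 = 0b01000000, C5 = 0b01011000, C6 = 0b00001001

CBC encryption: C_i = E(K, P_i ⊕ C_{i−1}), with C_{0} = IV.
C1: P1 ⊕ 0b00000100 = 0b10100111; E(K, 0b10100111) = 0b01000001.
C2: P2 ⊕ 0b01000001 = 0b01011110; E(K, 0b01011110) = 0b11111000.
C3: P3 ⊕ 0b11111000 = 0b11111011; E(K, 0b11111011) = 0b10010101.
C4: P4 ⊕ 0b10010101 = 0b10100110; E(K, 0b10100110) = 0b01000000.
C5: P5 ⊕ 0b01000000 = 0b10111110; E(K, 0b10111110) = 0b01011000.
C6: P6 ⊕ 0b01011000 = 0b01101111; E(K, 0b01101111) = 0b00001001.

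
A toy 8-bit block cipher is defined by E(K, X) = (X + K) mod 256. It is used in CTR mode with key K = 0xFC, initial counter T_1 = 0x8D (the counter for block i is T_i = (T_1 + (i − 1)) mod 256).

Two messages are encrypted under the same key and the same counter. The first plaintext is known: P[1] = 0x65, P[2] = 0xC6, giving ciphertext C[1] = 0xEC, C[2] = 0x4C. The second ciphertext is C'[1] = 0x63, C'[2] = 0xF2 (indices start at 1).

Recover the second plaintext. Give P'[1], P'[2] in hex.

P'[1] = 0xEA, P'[2] = 0x78

In CTR with a reused counter, both messages share the same keystream S_i, so C_i ⊕ C'_i = P_i ⊕ P'_i and thus P'_i = P_i ⊕ C_i ⊕ C'_i.
P'[1]: 0x65 ⊕ 0xEC ⊕ 0x63 = 0xEA.
P'[2]: 0xC6 ⊕ 0x4C ⊕ 0xF2 = 0x78.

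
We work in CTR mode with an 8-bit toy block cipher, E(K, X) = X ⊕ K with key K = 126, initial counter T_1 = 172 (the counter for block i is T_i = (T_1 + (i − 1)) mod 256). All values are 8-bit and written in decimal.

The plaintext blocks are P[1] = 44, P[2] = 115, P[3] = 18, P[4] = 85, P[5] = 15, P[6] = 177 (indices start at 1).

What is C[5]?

CTR encryption: S_i = E(K, T_i) where T_i is the counter for block i; C_i = P_i ⊕ S_i.
C[1]: T = 172, S = E(K, T) = 210; 44 ⊕ 210 = 254.
C[2]: T = 173, S = E(K, T) = 211; 115 ⊕ 211 = 160.
C[3]: T = 174, S = E(K, T) = 208; 18 ⊕ 208 = 194.
C[4]: T = 175, S = E(K, T) = 209; 85 ⊕ 209 = 132.
C[5]: T = 176, S = E(K, T) = 206; 15 ⊕ 206 = 193.

C[5] = 193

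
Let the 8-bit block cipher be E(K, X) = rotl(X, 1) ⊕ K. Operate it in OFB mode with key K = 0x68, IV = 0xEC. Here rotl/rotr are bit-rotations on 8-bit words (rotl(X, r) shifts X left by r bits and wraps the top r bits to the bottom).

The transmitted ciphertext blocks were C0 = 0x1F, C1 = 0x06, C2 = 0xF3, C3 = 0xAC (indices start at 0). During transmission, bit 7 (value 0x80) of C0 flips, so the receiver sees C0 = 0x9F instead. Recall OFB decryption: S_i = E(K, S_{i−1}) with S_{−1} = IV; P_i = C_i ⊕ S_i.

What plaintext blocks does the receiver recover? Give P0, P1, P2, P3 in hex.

P0 = 0x2E, P1 = 0x0D, P2 = 0x8D, P3 = 0x38

Only C0 changed, to 0x9F. In OFB, a change in C_i flips the same bit in P_i only; the keystream is unaffected. Decrypting the received ciphertext:
P0: S = E(K, 0xEC) = 0xB1; 0x9F ⊕ 0xB1 = 0x2E.
P1: S = E(K, 0xB1) = 0x0B; 0x06 ⊕ 0x0B = 0x0D.
P2: S = E(K, 0x0B) = 0x7E; 0xF3 ⊕ 0x7E = 0x8D.
P3: S = E(K, 0x7E) = 0x94; 0xAC ⊕ 0x94 = 0x38.
Blocks that differ from the original plaintext: P0.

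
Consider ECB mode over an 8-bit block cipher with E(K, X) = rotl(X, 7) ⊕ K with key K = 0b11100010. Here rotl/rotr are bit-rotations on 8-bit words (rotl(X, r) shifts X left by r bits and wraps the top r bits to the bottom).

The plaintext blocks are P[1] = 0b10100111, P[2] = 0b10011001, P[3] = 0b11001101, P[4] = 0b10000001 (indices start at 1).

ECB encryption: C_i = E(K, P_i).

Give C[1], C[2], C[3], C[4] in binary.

C[1]: E(K, 0b10100111) = 0b00110001.
C[2]: E(K, 0b10011001) = 0b00101110.
C[3]: E(K, 0b11001101) = 0b00000100.
C[4]: E(K, 0b10000001) = 0b00100010.

C[1] = 0b00110001, C[2] = 0b00101110, C[3] = 0b00000100, C[4] = 0b00100010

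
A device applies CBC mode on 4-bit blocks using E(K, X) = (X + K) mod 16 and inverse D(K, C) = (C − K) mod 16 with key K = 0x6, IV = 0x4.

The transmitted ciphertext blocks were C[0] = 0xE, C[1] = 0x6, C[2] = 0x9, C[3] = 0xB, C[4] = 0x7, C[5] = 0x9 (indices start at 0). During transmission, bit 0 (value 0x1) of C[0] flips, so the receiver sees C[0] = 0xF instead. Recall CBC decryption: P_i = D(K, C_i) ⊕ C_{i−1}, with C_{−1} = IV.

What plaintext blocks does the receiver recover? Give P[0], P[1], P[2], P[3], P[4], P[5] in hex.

P[0] = 0xD, P[1] = 0xF, P[2] = 0x5, P[3] = 0xC, P[4] = 0xA, P[5] = 0x4

Only C[0] changed, to 0xF. In CBC, a change in C_i garbles P_i and flips the same bit in P_{i+1}. Decrypting the received ciphertext:
P[0]: D(K, 0xF) = 0x9; 0x9 ⊕ 0x4 = 0xD.
P[1]: D(K, 0x6) = 0x0; 0x0 ⊕ 0xF = 0xF.
P[2]: D(K, 0x9) = 0x3; 0x3 ⊕ 0x6 = 0x5.
P[3]: D(K, 0xB) = 0x5; 0x5 ⊕ 0x9 = 0xC.
P[4]: D(K, 0x7) = 0x1; 0x1 ⊕ 0xB = 0xA.
P[5]: D(K, 0x9) = 0x3; 0x3 ⊕ 0x7 = 0x4.
Blocks that differ from the original plaintext: P[0], P[1].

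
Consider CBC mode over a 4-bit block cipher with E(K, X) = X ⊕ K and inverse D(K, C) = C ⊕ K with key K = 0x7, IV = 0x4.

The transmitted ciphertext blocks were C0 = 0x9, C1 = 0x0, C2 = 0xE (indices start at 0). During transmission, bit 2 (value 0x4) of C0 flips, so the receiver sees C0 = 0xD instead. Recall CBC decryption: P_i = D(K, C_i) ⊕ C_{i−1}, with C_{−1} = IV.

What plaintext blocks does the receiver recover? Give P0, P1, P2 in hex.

Only C0 changed, to 0xD. In CBC, a change in C_i garbles P_i and flips the same bit in P_{i+1}. Decrypting the received ciphertext:
P0: D(K, 0xD) = 0xA; 0xA ⊕ 0x4 = 0xE.
P1: D(K, 0x0) = 0x7; 0x7 ⊕ 0xD = 0xA.
P2: D(K, 0xE) = 0x9; 0x9 ⊕ 0x0 = 0x9.
Blocks that differ from the original plaintext: P0, P1.

P0 = 0xE, P1 = 0xA, P2 = 0x9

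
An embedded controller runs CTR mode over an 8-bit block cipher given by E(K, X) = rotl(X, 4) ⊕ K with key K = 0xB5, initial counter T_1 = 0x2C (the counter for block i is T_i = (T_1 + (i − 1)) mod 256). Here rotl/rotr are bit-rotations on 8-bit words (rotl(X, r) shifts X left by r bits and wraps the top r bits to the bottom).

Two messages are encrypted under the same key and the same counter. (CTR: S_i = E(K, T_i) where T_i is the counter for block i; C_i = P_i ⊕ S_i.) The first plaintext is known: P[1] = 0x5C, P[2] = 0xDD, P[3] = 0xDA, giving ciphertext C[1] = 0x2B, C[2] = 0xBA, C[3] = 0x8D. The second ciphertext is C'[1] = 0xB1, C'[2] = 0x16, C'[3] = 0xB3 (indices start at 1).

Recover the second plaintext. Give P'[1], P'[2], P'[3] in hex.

P'[1] = 0xC6, P'[2] = 0x71, P'[3] = 0xE4

In CTR with a reused counter, both messages share the same keystream S_i, so C_i ⊕ C'_i = P_i ⊕ P'_i and thus P'_i = P_i ⊕ C_i ⊕ C'_i.
P'[1]: 0x5C ⊕ 0x2B ⊕ 0xB1 = 0xC6.
P'[2]: 0xDD ⊕ 0xBA ⊕ 0x16 = 0x71.
P'[3]: 0xDA ⊕ 0x8D ⊕ 0xB3 = 0xE4.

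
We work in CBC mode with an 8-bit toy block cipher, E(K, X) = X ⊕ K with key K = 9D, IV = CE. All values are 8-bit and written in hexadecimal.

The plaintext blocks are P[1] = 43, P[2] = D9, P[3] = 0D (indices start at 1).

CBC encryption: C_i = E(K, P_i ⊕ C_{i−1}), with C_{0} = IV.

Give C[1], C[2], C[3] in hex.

C[1] = 10, C[2] = 54, C[3] = C4

C[1]: P[1] ⊕ CE = 8D; E(K, 8D) = 10.
C[2]: P[2] ⊕ 10 = C9; E(K, C9) = 54.
C[3]: P[3] ⊕ 54 = 59; E(K, 59) = C4.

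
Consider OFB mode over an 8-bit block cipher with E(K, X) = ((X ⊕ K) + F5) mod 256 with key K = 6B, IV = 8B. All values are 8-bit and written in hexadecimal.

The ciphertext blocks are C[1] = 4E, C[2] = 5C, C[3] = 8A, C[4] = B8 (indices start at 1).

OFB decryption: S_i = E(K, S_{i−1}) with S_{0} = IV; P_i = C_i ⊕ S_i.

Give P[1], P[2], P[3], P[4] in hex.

P[1] = 9B, P[2] = EF, P[3] = 47, P[4] = 23

P[1]: S = E(K, 8B) = D5; 4E ⊕ D5 = 9B.
P[2]: S = E(K, D5) = B3; 5C ⊕ B3 = EF.
P[3]: S = E(K, B3) = CD; 8A ⊕ CD = 47.
P[4]: S = E(K, CD) = 9B; B8 ⊕ 9B = 23.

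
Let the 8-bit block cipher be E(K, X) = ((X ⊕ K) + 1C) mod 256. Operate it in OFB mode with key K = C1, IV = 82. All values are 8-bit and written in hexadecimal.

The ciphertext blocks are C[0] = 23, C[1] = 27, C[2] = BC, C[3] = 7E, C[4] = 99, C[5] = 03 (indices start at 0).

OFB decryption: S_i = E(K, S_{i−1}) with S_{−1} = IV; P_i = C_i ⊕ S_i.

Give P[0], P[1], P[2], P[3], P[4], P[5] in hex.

P[0] = 7C, P[1] = 9D, P[2] = 2B, P[3] = 0C, P[4] = 56, P[5] = 29

P[0]: S = E(K, 82) = 5F; 23 ⊕ 5F = 7C.
P[1]: S = E(K, 5F) = BA; 27 ⊕ BA = 9D.
P[2]: S = E(K, BA) = 97; BC ⊕ 97 = 2B.
P[3]: S = E(K, 97) = 72; 7E ⊕ 72 = 0C.
P[4]: S = E(K, 72) = CF; 99 ⊕ CF = 56.
P[5]: S = E(K, CF) = 2A; 03 ⊕ 2A = 29.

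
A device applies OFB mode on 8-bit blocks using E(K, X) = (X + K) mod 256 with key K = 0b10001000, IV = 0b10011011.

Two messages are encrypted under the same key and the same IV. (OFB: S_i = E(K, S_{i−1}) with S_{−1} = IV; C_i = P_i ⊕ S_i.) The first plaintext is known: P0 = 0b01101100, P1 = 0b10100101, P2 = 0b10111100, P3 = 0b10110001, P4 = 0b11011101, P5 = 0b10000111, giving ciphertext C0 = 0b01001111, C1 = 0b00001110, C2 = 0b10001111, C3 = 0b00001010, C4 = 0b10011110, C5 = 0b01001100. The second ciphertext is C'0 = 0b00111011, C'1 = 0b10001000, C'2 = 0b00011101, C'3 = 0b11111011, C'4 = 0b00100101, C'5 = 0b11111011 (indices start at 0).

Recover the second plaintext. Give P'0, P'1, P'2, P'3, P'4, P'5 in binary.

In OFB with a reused IV, both messages share the same keystream S_i, so C_i ⊕ C'_i = P_i ⊕ P'_i and thus P'_i = P_i ⊕ C_i ⊕ C'_i.
P'0: 0b01101100 ⊕ 0b01001111 ⊕ 0b00111011 = 0b00011000.
P'1: 0b10100101 ⊕ 0b00001110 ⊕ 0b10001000 = 0b00100011.
P'2: 0b10111100 ⊕ 0b10001111 ⊕ 0b00011101 = 0b00101110.
P'3: 0b10110001 ⊕ 0b00001010 ⊕ 0b11111011 = 0b01000000.
P'4: 0b11011101 ⊕ 0b10011110 ⊕ 0b00100101 = 0b01100110.
P'5: 0b10000111 ⊕ 0b01001100 ⊕ 0b11111011 = 0b00110000.

P'0 = 0b00011000, P'1 = 0b00100011, P'2 = 0b00101110, P'3 = 0b01000000, P'4 = 0b01100110, P'5 = 0b00110000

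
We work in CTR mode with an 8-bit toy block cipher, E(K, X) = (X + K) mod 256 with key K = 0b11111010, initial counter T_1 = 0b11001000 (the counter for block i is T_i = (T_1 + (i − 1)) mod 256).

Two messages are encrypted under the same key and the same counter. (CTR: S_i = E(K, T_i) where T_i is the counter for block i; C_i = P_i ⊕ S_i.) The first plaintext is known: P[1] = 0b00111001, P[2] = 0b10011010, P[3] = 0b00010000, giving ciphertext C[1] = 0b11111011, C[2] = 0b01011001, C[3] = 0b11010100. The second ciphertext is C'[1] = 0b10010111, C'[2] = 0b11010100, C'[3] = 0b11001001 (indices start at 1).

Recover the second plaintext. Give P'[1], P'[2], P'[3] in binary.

P'[1] = 0b01010101, P'[2] = 0b00010111, P'[3] = 0b00001101

In CTR with a reused counter, both messages share the same keystream S_i, so C_i ⊕ C'_i = P_i ⊕ P'_i and thus P'_i = P_i ⊕ C_i ⊕ C'_i.
P'[1]: 0b00111001 ⊕ 0b11111011 ⊕ 0b10010111 = 0b01010101.
P'[2]: 0b10011010 ⊕ 0b01011001 ⊕ 0b11010100 = 0b00010111.
P'[3]: 0b00010000 ⊕ 0b11010100 ⊕ 0b11001001 = 0b00001101.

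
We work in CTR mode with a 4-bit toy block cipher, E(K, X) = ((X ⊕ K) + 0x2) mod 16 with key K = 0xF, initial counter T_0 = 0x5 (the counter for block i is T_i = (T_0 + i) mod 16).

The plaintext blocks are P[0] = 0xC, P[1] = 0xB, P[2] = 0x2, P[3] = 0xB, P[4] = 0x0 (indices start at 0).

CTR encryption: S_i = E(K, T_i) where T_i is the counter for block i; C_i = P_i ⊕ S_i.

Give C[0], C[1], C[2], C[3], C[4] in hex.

C[0]: T = 0x5, S = E(K, T) = 0xC; 0xC ⊕ 0xC = 0x0.
C[1]: T = 0x6, S = E(K, T) = 0xB; 0xB ⊕ 0xB = 0x0.
C[2]: T = 0x7, S = E(K, T) = 0xA; 0x2 ⊕ 0xA = 0x8.
C[3]: T = 0x8, S = E(K, T) = 0x9; 0xB ⊕ 0x9 = 0x2.
C[4]: T = 0x9, S = E(K, T) = 0x8; 0x0 ⊕ 0x8 = 0x8.

C[0] = 0x0, C[1] = 0x0, C[2] = 0x8, C[3] = 0x2, C[4] = 0x8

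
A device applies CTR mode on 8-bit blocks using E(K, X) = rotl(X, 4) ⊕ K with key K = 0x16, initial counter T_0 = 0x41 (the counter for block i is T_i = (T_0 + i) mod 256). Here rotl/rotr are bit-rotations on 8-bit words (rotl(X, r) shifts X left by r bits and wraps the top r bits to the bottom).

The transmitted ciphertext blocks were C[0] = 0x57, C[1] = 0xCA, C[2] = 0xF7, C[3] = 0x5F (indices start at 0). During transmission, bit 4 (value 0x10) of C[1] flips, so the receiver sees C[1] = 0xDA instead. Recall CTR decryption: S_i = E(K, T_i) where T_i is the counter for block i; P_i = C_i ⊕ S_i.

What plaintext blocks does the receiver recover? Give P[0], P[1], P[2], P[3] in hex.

P[0] = 0x55, P[1] = 0xE8, P[2] = 0xD5, P[3] = 0x0D

Only C[1] changed, to 0xDA. In CTR, a change in C_i flips the same bit in P_i only; the keystream is unaffected. Decrypting the received ciphertext:
P[0]: T = 0x41, S = E(K, T) = 0x02; 0x57 ⊕ 0x02 = 0x55.
P[1]: T = 0x42, S = E(K, T) = 0x32; 0xDA ⊕ 0x32 = 0xE8.
P[2]: T = 0x43, S = E(K, T) = 0x22; 0xF7 ⊕ 0x22 = 0xD5.
P[3]: T = 0x44, S = E(K, T) = 0x52; 0x5F ⊕ 0x52 = 0x0D.
Blocks that differ from the original plaintext: P[1].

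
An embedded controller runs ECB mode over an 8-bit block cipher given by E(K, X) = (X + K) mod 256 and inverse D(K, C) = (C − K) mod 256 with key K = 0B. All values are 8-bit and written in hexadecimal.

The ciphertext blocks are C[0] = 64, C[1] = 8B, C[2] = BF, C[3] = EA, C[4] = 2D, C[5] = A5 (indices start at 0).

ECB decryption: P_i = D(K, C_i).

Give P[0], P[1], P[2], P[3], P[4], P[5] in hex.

P[0]: D(K, 64) = 59.
P[1]: D(K, 8B) = 80.
P[2]: D(K, BF) = B4.
P[3]: D(K, EA) = DF.
P[4]: D(K, 2D) = 22.
P[5]: D(K, A5) = 9A.

P[0] = 59, P[1] = 80, P[2] = B4, P[3] = DF, P[4] = 22, P[5] = 9A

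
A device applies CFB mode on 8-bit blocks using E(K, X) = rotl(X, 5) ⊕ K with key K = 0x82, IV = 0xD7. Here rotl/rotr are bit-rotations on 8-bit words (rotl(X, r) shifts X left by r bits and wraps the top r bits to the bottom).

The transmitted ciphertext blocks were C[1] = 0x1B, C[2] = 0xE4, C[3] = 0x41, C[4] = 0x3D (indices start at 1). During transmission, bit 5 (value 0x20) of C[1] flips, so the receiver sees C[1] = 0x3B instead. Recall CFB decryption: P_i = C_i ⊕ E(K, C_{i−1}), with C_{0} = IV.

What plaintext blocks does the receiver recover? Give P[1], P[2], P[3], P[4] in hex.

Only C[1] changed, to 0x3B. In CFB, a change in C_i flips the same bit in P_i and garbles P_{i+1}. Decrypting the received ciphertext:
P[1]: E(K, 0xD7) = 0x78; 0x3B ⊕ 0x78 = 0x43.
P[2]: E(K, 0x3B) = 0xE5; 0xE4 ⊕ 0xE5 = 0x01.
P[3]: E(K, 0xE4) = 0x1E; 0x41 ⊕ 0x1E = 0x5F.
P[4]: E(K, 0x41) = 0xAA; 0x3D ⊕ 0xAA = 0x97.
Blocks that differ from the original plaintext: P[1], P[2].

P[1] = 0x43, P[2] = 0x01, P[3] = 0x5F, P[4] = 0x97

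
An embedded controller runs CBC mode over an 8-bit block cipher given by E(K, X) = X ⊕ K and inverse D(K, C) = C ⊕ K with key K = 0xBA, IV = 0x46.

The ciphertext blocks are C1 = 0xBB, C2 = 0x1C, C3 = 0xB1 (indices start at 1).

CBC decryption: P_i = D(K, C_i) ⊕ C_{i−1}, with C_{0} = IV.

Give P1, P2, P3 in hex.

P1: D(K, 0xBB) = 0x01; 0x01 ⊕ 0x46 = 0x47.
P2: D(K, 0x1C) = 0xA6; 0xA6 ⊕ 0xBB = 0x1D.
P3: D(K, 0xB1) = 0x0B; 0x0B ⊕ 0x1C = 0x17.

P1 = 0x47, P2 = 0x1D, P3 = 0x17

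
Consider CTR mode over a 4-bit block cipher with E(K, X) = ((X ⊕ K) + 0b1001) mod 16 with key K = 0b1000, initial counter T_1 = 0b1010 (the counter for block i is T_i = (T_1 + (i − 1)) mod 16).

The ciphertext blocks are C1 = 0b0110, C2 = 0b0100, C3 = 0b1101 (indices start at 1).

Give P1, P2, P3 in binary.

CTR decryption: S_i = E(K, T_i) where T_i is the counter for block i; P_i = C_i ⊕ S_i.
P1: T = 0b1010, S = E(K, T) = 0b1011; 0b0110 ⊕ 0b1011 = 0b1101.
P2: T = 0b1011, S = E(K, T) = 0b1100; 0b0100 ⊕ 0b1100 = 0b1000.
P3: T = 0b1100, S = E(K, T) = 0b1101; 0b1101 ⊕ 0b1101 = 0b0000.

P1 = 0b1101, P2 = 0b1000, P3 = 0b0000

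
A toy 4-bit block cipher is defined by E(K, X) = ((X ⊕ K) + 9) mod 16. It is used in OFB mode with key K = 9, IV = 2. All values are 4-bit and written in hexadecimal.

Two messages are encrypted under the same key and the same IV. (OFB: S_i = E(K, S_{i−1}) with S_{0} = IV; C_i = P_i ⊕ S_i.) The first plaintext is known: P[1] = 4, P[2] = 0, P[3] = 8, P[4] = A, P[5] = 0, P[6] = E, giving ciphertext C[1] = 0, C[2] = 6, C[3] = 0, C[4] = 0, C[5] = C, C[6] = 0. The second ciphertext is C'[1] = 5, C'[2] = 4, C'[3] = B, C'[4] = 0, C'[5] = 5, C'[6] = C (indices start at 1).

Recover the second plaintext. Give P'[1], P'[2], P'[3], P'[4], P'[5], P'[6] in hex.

In OFB with a reused IV, both messages share the same keystream S_i, so C_i ⊕ C'_i = P_i ⊕ P'_i and thus P'_i = P_i ⊕ C_i ⊕ C'_i.
P'[1]: 4 ⊕ 0 ⊕ 5 = 1.
P'[2]: 0 ⊕ 6 ⊕ 4 = 2.
P'[3]: 8 ⊕ 0 ⊕ B = 3.
P'[4]: A ⊕ 0 ⊕ 0 = A.
P'[5]: 0 ⊕ C ⊕ 5 = 9.
P'[6]: E ⊕ 0 ⊕ C = 2.

P'[1] = 1, P'[2] = 2, P'[3] = 3, P'[4] = A, P'[5] = 9, P'[6] = 2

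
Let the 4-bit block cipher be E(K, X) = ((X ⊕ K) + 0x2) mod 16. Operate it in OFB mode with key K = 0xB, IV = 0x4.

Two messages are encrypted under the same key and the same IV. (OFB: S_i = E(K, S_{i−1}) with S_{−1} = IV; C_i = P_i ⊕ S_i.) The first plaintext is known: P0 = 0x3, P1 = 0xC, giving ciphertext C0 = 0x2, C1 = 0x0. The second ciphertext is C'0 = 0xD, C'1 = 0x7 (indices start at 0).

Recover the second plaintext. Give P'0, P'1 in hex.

In OFB with a reused IV, both messages share the same keystream S_i, so C_i ⊕ C'_i = P_i ⊕ P'_i and thus P'_i = P_i ⊕ C_i ⊕ C'_i.
P'0: 0x3 ⊕ 0x2 ⊕ 0xD = 0xC.
P'1: 0xC ⊕ 0x0 ⊕ 0x7 = 0xB.

P'0 = 0xC, P'1 = 0xB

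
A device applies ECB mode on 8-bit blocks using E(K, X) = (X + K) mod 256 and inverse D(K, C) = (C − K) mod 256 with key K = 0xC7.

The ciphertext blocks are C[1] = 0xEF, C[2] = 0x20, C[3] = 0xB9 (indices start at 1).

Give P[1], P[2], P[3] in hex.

P[1] = 0x28, P[2] = 0x59, P[3] = 0xF2

ECB decryption: P_i = D(K, C_i).
P[1]: D(K, 0xEF) = 0x28.
P[2]: D(K, 0x20) = 0x59.
P[3]: D(K, 0xB9) = 0xF2.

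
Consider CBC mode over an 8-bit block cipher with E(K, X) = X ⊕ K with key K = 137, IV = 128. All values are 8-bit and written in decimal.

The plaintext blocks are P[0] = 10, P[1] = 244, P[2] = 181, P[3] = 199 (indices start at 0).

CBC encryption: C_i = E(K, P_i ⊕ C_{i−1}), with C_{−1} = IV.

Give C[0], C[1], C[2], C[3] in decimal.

C[0] = 3, C[1] = 126, C[2] = 66, C[3] = 12

C[0]: P[0] ⊕ 128 = 138; E(K, 138) = 3.
C[1]: P[1] ⊕ 3 = 247; E(K, 247) = 126.
C[2]: P[2] ⊕ 126 = 203; E(K, 203) = 66.
C[3]: P[3] ⊕ 66 = 133; E(K, 133) = 12.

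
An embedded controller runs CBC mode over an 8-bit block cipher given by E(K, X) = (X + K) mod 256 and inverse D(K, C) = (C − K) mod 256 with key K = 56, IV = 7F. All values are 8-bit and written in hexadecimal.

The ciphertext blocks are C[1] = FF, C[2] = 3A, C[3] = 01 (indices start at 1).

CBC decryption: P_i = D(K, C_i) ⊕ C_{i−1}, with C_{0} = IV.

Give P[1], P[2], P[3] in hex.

P[1] = D6, P[2] = 1B, P[3] = 91

P[1]: D(K, FF) = A9; A9 ⊕ 7F = D6.
P[2]: D(K, 3A) = E4; E4 ⊕ FF = 1B.
P[3]: D(K, 01) = AB; AB ⊕ 3A = 91.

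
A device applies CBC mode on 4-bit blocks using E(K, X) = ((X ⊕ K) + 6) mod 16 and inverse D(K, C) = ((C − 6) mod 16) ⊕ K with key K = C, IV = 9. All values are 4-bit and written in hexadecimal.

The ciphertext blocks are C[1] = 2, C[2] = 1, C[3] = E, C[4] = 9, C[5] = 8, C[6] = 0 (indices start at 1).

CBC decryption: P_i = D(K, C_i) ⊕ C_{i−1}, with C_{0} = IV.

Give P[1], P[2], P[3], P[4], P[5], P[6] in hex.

P[1] = 9, P[2] = 5, P[3] = 5, P[4] = 1, P[5] = 7, P[6] = E

P[1]: D(K, 2) = 0; 0 ⊕ 9 = 9.
P[2]: D(K, 1) = 7; 7 ⊕ 2 = 5.
P[3]: D(K, E) = 4; 4 ⊕ 1 = 5.
P[4]: D(K, 9) = F; F ⊕ E = 1.
P[5]: D(K, 8) = E; E ⊕ 9 = 7.
P[6]: D(K, 0) = 6; 6 ⊕ 8 = E.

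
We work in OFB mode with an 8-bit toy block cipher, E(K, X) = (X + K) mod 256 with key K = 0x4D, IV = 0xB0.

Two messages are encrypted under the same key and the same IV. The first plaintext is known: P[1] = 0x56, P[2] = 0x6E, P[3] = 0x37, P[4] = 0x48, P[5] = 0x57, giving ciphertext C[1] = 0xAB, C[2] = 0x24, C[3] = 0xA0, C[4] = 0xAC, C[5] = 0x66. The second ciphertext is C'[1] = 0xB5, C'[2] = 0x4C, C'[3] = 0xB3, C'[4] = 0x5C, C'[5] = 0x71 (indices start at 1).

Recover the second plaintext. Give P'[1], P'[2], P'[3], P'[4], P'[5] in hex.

In OFB with a reused IV, both messages share the same keystream S_i, so C_i ⊕ C'_i = P_i ⊕ P'_i and thus P'_i = P_i ⊕ C_i ⊕ C'_i.
P'[1]: 0x56 ⊕ 0xAB ⊕ 0xB5 = 0x48.
P'[2]: 0x6E ⊕ 0x24 ⊕ 0x4C = 0x06.
P'[3]: 0x37 ⊕ 0xA0 ⊕ 0xB3 = 0x24.
P'[4]: 0x48 ⊕ 0xAC ⊕ 0x5C = 0xB8.
P'[5]: 0x57 ⊕ 0x66 ⊕ 0x71 = 0x40.

P'[1] = 0x48, P'[2] = 0x06, P'[3] = 0x24, P'[4] = 0xB8, P'[5] = 0x40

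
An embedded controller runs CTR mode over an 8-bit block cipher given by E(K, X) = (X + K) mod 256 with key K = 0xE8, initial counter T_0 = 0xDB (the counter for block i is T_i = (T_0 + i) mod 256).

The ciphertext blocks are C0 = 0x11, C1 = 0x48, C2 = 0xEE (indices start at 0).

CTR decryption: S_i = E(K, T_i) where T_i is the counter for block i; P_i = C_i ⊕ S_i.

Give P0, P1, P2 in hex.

P0 = 0xD2, P1 = 0x8C, P2 = 0x2B

P0: T = 0xDB, S = E(K, T) = 0xC3; 0x11 ⊕ 0xC3 = 0xD2.
P1: T = 0xDC, S = E(K, T) = 0xC4; 0x48 ⊕ 0xC4 = 0x8C.
P2: T = 0xDD, S = E(K, T) = 0xC5; 0xEE ⊕ 0xC5 = 0x2B.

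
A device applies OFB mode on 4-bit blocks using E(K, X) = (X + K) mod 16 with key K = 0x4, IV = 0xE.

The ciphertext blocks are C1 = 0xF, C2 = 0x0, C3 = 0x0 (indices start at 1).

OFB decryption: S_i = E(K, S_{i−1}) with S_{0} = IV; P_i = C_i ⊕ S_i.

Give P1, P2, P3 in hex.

P1: S = E(K, 0xE) = 0x2; 0xF ⊕ 0x2 = 0xD.
P2: S = E(K, 0x2) = 0x6; 0x0 ⊕ 0x6 = 0x6.
P3: S = E(K, 0x6) = 0xA; 0x0 ⊕ 0xA = 0xA.

P1 = 0xD, P2 = 0x6, P3 = 0xA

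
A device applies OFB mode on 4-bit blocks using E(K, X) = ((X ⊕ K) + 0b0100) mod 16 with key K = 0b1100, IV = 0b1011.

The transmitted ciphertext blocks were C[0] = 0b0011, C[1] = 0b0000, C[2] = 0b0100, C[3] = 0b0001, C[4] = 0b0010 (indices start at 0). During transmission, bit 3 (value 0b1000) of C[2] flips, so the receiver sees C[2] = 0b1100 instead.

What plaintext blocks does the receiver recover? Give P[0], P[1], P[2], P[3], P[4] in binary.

OFB decryption: S_i = E(K, S_{i−1}) with S_{−1} = IV; P_i = C_i ⊕ S_i.
Only C[2] changed, to 0b1100. In OFB, a change in C_i flips the same bit in P_i only; the keystream is unaffected. Decrypting the received ciphertext:
P[0]: S = E(K, 0b1011) = 0b1011; 0b0011 ⊕ 0b1011 = 0b1000.
P[1]: S = E(K, 0b1011) = 0b1011; 0b0000 ⊕ 0b1011 = 0b1011.
P[2]: S = E(K, 0b1011) = 0b1011; 0b1100 ⊕ 0b1011 = 0b0111.
P[3]: S = E(K, 0b1011) = 0b1011; 0b0001 ⊕ 0b1011 = 0b1010.
P[4]: S = E(K, 0b1011) = 0b1011; 0b0010 ⊕ 0b1011 = 0b1001.
Blocks that differ from the original plaintext: P[2].

P[0] = 0b1000, P[1] = 0b1011, P[2] = 0b0111, P[3] = 0b1010, P[4] = 0b1001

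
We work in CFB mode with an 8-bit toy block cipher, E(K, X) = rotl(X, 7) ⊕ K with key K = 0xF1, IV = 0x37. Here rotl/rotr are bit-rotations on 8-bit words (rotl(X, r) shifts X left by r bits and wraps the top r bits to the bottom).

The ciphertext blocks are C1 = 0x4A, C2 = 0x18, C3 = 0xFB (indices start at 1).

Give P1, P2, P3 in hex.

CFB decryption: P_i = C_i ⊕ E(K, C_{i−1}), with C_{0} = IV.
P1: E(K, 0x37) = 0x6A; 0x4A ⊕ 0x6A = 0x20.
P2: E(K, 0x4A) = 0xD4; 0x18 ⊕ 0xD4 = 0xCC.
P3: E(K, 0x18) = 0xFD; 0xFB ⊕ 0xFD = 0x06.

P1 = 0x20, P2 = 0xCC, P3 = 0x06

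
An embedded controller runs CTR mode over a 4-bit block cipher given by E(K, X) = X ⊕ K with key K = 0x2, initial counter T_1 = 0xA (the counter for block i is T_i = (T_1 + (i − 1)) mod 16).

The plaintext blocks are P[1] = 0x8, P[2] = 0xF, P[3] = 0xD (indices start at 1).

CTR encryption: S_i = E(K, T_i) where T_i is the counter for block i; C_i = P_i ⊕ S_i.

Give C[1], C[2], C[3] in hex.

C[1]: T = 0xA, S = E(K, T) = 0x8; 0x8 ⊕ 0x8 = 0x0.
C[2]: T = 0xB, S = E(K, T) = 0x9; 0xF ⊕ 0x9 = 0x6.
C[3]: T = 0xC, S = E(K, T) = 0xE; 0xD ⊕ 0xE = 0x3.

C[1] = 0x0, C[2] = 0x6, C[3] = 0x3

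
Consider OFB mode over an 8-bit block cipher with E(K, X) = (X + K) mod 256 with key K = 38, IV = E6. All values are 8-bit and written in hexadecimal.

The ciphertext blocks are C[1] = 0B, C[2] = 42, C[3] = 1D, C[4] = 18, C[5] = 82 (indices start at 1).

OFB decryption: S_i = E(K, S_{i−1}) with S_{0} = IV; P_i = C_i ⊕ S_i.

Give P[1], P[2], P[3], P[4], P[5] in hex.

P[1]: S = E(K, E6) = 1E; 0B ⊕ 1E = 15.
P[2]: S = E(K, 1E) = 56; 42 ⊕ 56 = 14.
P[3]: S = E(K, 56) = 8E; 1D ⊕ 8E = 93.
P[4]: S = E(K, 8E) = C6; 18 ⊕ C6 = DE.
P[5]: S = E(K, C6) = FE; 82 ⊕ FE = 7C.

P[1] = 15, P[2] = 14, P[3] = 93, P[4] = DE, P[5] = 7C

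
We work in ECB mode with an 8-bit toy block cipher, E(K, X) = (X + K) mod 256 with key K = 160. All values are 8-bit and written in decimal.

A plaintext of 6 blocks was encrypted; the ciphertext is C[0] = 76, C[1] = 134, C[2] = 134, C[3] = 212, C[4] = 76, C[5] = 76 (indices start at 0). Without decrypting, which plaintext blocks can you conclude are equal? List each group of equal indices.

P[0] = P[4] = P[5]; P[1] = P[2]

ECB encrypts each block independently with the same key, so equal ciphertext blocks imply equal plaintext blocks.
C[0] = C[4] = C[5] = 76, so P[0] = P[4] = P[5].
C[1] = C[2] = 134, so P[1] = P[2].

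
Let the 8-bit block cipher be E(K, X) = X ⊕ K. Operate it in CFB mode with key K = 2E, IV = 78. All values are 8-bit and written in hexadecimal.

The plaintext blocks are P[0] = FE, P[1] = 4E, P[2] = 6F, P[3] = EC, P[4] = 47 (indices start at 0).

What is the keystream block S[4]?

CFB encryption: C_i = P_i ⊕ E(K, C_{i−1}), with C_{−1} = IV.
C[0]: E(K, 78) = 56; FE ⊕ 56 = A8.
C[1]: E(K, A8) = 86; 4E ⊕ 86 = C8.
C[2]: E(K, C8) = E6; 6F ⊕ E6 = 89.
C[3]: E(K, 89) = A7; EC ⊕ A7 = 4B.
C[4]: E(K, 4B) = 65; 47 ⊕ 65 = 22.
So S[4] = 65.

65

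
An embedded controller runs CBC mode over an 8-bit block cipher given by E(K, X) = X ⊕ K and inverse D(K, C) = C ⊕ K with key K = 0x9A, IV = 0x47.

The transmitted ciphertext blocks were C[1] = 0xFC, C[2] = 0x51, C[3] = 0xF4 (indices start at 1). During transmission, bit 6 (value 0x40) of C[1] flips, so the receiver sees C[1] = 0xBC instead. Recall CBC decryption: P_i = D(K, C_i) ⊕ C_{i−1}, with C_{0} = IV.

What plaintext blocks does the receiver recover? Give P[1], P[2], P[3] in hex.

Only C[1] changed, to 0xBC. In CBC, a change in C_i garbles P_i and flips the same bit in P_{i+1}. Decrypting the received ciphertext:
P[1]: D(K, 0xBC) = 0x26; 0x26 ⊕ 0x47 = 0x61.
P[2]: D(K, 0x51) = 0xCB; 0xCB ⊕ 0xBC = 0x77.
P[3]: D(K, 0xF4) = 0x6E; 0x6E ⊕ 0x51 = 0x3F.
Blocks that differ from the original plaintext: P[1], P[2].

P[1] = 0x61, P[2] = 0x77, P[3] = 0x3F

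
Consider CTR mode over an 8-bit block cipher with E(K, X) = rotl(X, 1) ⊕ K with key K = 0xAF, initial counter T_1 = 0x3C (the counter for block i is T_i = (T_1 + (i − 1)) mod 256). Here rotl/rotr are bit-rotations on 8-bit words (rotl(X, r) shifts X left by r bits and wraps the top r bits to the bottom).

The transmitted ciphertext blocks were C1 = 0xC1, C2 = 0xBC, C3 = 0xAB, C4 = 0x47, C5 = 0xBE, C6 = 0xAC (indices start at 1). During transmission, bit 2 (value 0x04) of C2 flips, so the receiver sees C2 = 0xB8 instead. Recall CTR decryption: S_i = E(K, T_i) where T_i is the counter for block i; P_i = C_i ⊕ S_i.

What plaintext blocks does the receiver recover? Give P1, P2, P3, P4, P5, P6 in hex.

Only C2 changed, to 0xB8. In CTR, a change in C_i flips the same bit in P_i only; the keystream is unaffected. Decrypting the received ciphertext:
P1: T = 0x3C, S = E(K, T) = 0xD7; 0xC1 ⊕ 0xD7 = 0x16.
P2: T = 0x3D, S = E(K, T) = 0xD5; 0xB8 ⊕ 0xD5 = 0x6D.
P3: T = 0x3E, S = E(K, T) = 0xD3; 0xAB ⊕ 0xD3 = 0x78.
P4: T = 0x3F, S = E(K, T) = 0xD1; 0x47 ⊕ 0xD1 = 0x96.
P5: T = 0x40, S = E(K, T) = 0x2F; 0xBE ⊕ 0x2F = 0x91.
P6: T = 0x41, S = E(K, T) = 0x2D; 0xAC ⊕ 0x2D = 0x81.
Blocks that differ from the original plaintext: P2.

P1 = 0x16, P2 = 0x6D, P3 = 0x78, P4 = 0x96, P5 = 0x91, P6 = 0x81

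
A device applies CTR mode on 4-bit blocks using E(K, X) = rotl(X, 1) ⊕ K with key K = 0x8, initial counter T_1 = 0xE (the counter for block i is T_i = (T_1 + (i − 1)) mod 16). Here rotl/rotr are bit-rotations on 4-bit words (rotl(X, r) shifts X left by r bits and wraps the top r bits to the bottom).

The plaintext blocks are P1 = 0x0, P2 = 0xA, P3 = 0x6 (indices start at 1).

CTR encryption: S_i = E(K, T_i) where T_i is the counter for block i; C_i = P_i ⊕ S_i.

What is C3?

C3 = 0xE

C1: T = 0xE, S = E(K, T) = 0x5; 0x0 ⊕ 0x5 = 0x5.
C2: T = 0xF, S = E(K, T) = 0x7; 0xA ⊕ 0x7 = 0xD.
C3: T = 0x0, S = E(K, T) = 0x8; 0x6 ⊕ 0x8 = 0xE.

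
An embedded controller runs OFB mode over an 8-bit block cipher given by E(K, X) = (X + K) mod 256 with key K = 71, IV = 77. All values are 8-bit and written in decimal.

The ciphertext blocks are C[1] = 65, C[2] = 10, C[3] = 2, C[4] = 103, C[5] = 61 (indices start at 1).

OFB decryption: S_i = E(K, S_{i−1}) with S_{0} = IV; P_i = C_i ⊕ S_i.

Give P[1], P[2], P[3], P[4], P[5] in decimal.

P[1] = 213, P[2] = 209, P[3] = 32, P[4] = 14, P[5] = 141

P[1]: S = E(K, 77) = 148; 65 ⊕ 148 = 213.
P[2]: S = E(K, 148) = 219; 10 ⊕ 219 = 209.
P[3]: S = E(K, 219) = 34; 2 ⊕ 34 = 32.
P[4]: S = E(K, 34) = 105; 103 ⊕ 105 = 14.
P[5]: S = E(K, 105) = 176; 61 ⊕ 176 = 141.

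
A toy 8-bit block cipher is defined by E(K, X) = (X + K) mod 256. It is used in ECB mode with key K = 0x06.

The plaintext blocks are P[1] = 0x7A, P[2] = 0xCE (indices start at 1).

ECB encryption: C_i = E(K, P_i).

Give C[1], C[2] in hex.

C[1]: E(K, 0x7A) = 0x80.
C[2]: E(K, 0xCE) = 0xD4.

C[1] = 0x80, C[2] = 0xD4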